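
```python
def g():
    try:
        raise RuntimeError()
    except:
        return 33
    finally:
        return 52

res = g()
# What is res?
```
52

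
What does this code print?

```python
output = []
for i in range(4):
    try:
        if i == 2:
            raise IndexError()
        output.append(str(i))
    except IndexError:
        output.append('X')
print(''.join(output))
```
01X3

Exception on i=2 caught, loop continues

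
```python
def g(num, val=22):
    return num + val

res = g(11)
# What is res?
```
33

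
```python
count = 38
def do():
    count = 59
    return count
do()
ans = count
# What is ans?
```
38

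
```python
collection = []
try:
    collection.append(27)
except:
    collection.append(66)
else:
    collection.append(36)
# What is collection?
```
[27, 36]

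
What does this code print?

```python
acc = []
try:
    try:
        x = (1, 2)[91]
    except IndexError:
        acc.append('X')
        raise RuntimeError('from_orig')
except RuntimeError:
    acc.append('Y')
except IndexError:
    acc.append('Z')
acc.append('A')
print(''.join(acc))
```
XYA

RuntimeError raised and caught, original IndexError not re-raised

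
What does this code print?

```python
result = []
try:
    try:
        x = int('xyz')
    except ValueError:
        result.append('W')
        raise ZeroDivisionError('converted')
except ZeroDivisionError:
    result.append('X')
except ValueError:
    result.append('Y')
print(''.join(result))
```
WX

New ZeroDivisionError raised, caught by outer ZeroDivisionError handler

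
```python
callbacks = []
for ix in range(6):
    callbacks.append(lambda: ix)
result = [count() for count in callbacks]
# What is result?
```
[5, 5, 5, 5, 5, 5]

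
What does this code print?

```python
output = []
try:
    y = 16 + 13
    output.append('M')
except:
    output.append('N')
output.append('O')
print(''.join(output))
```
MO

No exception, try block completes normally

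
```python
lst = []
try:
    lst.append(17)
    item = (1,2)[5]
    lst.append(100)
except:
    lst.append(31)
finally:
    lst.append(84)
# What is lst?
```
[17, 31, 84]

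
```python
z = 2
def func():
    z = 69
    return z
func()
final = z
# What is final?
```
2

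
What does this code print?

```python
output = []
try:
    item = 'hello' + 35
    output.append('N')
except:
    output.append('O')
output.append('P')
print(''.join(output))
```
OP

Exception raised in try, caught by bare except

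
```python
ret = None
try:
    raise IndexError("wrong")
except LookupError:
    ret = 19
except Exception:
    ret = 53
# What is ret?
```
19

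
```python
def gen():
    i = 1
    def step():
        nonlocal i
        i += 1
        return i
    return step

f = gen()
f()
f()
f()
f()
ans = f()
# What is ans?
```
6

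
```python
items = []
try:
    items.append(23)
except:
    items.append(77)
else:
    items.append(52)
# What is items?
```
[23, 52]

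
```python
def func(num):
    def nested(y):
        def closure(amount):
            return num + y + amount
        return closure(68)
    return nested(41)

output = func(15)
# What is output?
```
124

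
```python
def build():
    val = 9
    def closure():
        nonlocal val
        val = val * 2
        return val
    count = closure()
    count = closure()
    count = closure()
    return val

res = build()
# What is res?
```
72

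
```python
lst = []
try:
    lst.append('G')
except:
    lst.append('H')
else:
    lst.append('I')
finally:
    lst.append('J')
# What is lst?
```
['G', 'I', 'J']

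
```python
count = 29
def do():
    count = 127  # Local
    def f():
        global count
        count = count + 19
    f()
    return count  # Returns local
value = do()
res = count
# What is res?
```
48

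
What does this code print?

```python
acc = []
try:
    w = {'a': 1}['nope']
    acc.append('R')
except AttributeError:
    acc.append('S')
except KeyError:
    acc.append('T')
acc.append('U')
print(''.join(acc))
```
TU

KeyError is caught by its specific handler, not AttributeError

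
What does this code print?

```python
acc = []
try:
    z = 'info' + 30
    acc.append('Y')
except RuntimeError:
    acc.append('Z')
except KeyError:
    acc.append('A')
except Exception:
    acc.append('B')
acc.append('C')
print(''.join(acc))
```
BC

TypeError not specifically caught, falls to Exception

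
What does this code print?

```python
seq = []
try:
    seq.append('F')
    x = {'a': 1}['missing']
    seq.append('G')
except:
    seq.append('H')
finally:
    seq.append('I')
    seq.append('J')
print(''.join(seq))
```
FHIJ

Code before exception runs, then except, then all of finally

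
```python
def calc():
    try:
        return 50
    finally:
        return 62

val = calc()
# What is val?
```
62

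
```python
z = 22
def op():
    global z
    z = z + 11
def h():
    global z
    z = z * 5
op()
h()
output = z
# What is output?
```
165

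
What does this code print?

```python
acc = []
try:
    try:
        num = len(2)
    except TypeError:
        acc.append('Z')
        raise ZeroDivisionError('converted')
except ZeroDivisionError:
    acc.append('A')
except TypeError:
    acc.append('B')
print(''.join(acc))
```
ZA

New ZeroDivisionError raised, caught by outer ZeroDivisionError handler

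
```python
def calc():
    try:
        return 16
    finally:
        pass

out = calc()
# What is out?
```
16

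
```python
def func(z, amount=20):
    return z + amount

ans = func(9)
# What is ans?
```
29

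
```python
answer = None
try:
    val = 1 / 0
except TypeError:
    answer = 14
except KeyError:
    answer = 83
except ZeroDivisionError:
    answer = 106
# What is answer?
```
106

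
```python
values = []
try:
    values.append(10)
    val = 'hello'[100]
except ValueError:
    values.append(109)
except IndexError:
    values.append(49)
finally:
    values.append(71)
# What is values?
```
[10, 49, 71]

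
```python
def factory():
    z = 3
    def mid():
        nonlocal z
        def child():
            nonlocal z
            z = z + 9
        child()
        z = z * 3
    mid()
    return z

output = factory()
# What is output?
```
36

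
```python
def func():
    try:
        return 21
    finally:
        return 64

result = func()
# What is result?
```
64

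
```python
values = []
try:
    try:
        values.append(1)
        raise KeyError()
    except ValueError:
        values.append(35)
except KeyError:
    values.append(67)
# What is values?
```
[1, 67]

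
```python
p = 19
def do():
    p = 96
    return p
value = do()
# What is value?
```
96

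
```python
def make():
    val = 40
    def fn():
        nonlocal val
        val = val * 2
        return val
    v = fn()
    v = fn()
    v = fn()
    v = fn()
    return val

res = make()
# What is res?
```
640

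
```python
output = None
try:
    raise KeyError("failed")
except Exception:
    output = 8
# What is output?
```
8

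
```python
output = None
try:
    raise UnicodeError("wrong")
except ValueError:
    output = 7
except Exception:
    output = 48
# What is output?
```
7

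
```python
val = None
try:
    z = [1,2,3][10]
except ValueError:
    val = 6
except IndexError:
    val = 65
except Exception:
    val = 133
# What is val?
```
65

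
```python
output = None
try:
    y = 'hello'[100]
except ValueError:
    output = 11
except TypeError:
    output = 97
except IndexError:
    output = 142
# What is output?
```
142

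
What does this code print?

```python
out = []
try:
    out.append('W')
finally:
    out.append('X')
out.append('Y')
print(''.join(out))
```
WXY

try/finally without except, no exception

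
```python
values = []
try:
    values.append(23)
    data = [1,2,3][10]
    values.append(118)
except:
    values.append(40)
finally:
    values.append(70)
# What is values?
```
[23, 40, 70]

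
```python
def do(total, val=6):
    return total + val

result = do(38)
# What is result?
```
44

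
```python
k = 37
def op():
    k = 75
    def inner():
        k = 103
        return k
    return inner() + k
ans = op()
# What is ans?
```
178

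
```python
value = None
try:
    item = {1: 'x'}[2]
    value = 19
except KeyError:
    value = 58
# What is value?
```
58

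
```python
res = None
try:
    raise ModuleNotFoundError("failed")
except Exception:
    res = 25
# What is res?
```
25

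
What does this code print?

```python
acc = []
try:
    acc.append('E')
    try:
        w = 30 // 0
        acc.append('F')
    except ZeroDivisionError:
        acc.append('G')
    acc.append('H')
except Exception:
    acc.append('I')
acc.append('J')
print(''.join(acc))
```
EGHJ

Inner exception caught by inner handler, outer continues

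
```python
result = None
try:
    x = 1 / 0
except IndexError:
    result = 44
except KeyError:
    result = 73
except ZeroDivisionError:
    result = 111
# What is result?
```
111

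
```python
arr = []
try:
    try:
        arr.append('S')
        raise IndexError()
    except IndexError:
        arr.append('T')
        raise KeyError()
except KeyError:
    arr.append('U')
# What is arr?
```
['S', 'T', 'U']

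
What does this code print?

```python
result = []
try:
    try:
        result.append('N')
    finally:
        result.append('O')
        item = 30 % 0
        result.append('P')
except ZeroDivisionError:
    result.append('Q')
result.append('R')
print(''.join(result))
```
NOQR

Exception in inner finally caught by outer except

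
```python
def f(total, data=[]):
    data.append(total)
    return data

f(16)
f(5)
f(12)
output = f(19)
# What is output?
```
[16, 5, 12, 19]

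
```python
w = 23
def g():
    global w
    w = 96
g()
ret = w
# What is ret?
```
96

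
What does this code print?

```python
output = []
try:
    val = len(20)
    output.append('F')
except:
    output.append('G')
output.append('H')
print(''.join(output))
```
GH

Exception raised in try, caught by bare except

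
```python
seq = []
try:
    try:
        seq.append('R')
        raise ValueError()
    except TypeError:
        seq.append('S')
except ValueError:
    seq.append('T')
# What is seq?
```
['R', 'T']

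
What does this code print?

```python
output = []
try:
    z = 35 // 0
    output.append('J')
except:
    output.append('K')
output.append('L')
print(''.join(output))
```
KL

Exception raised in try, caught by bare except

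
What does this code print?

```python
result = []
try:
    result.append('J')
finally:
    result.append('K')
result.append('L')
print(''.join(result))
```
JKL

try/finally without except, no exception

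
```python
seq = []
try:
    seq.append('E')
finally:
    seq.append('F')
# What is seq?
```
['E', 'F']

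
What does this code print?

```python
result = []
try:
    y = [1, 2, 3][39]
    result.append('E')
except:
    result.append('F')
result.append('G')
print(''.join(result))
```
FG

Exception raised in try, caught by bare except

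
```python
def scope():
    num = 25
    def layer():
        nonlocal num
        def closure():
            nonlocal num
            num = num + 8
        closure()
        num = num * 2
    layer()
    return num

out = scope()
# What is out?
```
66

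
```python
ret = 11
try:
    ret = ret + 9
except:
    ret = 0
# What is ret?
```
20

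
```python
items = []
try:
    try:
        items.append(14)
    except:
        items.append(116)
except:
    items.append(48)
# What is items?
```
[14]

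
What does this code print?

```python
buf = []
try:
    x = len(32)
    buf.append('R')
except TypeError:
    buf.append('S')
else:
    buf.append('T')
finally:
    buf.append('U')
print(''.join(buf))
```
SU

Exception: except runs, else skipped, finally runs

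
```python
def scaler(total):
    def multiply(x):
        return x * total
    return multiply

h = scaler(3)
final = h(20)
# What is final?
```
60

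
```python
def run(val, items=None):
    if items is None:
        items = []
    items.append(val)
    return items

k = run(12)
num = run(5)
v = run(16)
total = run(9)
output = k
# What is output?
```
[12]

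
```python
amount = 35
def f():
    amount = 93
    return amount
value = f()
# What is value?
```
93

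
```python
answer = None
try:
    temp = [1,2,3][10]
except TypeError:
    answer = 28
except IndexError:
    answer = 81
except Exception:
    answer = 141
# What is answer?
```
81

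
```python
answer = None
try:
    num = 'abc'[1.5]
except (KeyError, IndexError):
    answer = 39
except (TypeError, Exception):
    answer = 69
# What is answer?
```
69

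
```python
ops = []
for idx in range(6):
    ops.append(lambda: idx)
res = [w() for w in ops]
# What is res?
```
[5, 5, 5, 5, 5, 5]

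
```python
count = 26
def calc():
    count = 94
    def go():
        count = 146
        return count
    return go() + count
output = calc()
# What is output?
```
240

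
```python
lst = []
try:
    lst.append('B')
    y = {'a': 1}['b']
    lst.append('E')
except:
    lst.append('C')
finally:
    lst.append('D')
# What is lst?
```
['B', 'C', 'D']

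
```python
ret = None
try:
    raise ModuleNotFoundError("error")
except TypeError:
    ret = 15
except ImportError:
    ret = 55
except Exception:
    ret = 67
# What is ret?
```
55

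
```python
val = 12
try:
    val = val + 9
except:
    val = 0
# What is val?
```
21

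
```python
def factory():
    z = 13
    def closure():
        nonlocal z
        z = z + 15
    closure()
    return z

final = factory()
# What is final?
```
28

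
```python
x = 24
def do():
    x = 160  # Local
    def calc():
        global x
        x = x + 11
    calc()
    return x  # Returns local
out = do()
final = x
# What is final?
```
35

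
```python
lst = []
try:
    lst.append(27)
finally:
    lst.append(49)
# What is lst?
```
[27, 49]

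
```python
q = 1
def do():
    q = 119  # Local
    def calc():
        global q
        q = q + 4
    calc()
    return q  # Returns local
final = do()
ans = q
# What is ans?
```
5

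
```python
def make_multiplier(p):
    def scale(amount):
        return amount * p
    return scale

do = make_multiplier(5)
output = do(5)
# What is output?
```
25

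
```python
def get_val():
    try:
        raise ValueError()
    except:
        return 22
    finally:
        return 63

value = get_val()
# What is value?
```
63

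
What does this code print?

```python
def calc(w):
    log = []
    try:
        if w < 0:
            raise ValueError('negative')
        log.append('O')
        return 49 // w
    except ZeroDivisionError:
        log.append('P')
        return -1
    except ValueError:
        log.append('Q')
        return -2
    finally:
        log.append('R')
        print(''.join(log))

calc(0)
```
OPR

w=0 causes ZeroDivisionError, caught, finally prints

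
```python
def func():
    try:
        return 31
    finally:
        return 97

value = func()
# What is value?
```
97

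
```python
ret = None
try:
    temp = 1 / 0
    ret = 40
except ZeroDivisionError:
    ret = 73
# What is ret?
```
73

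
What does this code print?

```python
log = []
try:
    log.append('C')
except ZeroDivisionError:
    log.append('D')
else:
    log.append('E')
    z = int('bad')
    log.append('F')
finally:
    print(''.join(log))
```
CE

Try succeeds, else appends 'E', ValueError in else is uncaught, finally prints before exception propagates ('F' never appended)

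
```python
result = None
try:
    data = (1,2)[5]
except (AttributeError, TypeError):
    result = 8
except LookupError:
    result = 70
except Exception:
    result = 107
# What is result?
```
70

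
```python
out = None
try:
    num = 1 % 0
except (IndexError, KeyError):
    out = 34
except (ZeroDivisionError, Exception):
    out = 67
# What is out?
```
67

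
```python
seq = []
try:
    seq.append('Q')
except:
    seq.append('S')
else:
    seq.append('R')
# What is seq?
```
['Q', 'R']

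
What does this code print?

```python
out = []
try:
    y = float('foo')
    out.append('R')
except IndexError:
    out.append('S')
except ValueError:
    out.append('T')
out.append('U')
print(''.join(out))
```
TU

ValueError is caught by its specific handler, not IndexError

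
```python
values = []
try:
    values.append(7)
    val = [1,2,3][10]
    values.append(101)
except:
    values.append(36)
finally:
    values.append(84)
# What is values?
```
[7, 36, 84]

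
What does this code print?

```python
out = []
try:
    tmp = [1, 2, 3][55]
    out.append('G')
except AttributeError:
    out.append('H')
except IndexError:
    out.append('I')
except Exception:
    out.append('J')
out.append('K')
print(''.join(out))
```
IK

IndexError matches before generic Exception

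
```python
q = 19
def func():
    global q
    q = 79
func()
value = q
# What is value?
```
79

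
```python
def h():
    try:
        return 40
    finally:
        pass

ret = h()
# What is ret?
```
40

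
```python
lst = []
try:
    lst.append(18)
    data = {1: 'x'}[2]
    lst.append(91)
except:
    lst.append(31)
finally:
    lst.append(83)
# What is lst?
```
[18, 31, 83]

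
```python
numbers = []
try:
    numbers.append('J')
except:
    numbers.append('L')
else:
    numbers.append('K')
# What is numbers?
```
['J', 'K']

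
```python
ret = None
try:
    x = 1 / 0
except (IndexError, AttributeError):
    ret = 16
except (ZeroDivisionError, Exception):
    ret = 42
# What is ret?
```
42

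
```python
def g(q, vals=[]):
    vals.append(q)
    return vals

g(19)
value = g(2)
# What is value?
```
[19, 2]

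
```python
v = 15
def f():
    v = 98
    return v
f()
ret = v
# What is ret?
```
15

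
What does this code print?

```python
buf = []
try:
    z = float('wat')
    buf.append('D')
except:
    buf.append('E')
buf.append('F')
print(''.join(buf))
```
EF

Exception raised in try, caught by bare except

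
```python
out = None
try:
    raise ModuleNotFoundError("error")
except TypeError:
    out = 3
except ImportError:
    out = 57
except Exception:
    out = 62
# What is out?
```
57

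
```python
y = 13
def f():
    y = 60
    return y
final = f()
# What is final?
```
60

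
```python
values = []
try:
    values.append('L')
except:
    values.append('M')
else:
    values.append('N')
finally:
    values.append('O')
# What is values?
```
['L', 'N', 'O']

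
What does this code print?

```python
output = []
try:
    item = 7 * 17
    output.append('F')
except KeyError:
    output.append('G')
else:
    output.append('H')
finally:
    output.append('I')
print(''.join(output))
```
FHI

else runs before finally when no exception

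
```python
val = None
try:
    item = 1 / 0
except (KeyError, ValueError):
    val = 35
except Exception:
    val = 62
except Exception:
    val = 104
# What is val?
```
62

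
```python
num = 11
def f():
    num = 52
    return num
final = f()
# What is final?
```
52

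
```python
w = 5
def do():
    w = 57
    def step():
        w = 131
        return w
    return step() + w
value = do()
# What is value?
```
188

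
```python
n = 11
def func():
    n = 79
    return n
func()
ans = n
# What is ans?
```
11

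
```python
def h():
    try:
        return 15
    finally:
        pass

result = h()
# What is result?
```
15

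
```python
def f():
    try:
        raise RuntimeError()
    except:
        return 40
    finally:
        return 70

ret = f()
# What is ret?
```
70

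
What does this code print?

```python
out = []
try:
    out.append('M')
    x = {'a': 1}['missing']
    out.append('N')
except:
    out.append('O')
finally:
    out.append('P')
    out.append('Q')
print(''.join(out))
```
MOPQ

Code before exception runs, then except, then all of finally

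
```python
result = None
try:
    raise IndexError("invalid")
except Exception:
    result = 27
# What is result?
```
27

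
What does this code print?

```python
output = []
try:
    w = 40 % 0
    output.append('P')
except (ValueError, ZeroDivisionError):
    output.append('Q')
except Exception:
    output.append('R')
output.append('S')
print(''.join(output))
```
QS

ZeroDivisionError matches tuple containing it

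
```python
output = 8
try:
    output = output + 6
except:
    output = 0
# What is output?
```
14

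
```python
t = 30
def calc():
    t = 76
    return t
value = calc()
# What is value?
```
76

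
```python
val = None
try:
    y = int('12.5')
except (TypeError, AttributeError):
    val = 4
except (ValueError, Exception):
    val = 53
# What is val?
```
53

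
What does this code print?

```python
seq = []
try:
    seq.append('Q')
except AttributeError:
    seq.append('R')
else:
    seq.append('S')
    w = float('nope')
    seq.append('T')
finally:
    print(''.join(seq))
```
QS

Try succeeds, else appends 'S', ValueError in else is uncaught, finally prints before exception propagates ('T' never appended)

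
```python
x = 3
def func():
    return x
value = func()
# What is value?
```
3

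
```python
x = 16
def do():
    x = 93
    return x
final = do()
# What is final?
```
93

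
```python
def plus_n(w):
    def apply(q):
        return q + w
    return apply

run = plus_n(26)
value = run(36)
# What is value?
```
62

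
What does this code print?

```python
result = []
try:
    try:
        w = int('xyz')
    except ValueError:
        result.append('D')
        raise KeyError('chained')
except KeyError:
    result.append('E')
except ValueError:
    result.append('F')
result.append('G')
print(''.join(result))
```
DEG

KeyError raised and caught, original ValueError not re-raised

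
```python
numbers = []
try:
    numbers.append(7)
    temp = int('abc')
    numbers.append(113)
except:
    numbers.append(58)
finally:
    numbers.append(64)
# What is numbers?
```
[7, 58, 64]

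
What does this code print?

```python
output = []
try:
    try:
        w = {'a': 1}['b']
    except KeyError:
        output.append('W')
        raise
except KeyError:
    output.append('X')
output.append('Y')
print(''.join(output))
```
WXY

raise without argument re-raises current exception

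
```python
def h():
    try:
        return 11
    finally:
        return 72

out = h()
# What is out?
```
72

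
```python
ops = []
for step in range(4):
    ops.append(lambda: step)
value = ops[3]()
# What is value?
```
3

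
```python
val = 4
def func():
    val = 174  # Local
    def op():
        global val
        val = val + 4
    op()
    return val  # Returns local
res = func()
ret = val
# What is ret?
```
8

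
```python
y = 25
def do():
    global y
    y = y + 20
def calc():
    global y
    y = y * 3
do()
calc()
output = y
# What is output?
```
135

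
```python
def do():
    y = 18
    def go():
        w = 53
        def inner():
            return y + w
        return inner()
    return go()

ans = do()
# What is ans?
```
71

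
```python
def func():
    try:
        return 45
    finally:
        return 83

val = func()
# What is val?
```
83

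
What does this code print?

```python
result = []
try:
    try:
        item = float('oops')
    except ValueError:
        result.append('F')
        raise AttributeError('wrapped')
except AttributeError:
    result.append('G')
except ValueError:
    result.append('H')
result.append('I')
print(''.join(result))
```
FGI

AttributeError raised and caught, original ValueError not re-raised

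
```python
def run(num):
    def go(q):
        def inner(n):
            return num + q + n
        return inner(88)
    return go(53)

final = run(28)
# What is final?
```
169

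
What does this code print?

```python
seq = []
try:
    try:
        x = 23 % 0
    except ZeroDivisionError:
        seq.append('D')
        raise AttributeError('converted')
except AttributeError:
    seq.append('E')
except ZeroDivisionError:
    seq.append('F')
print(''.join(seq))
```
DE

New AttributeError raised, caught by outer AttributeError handler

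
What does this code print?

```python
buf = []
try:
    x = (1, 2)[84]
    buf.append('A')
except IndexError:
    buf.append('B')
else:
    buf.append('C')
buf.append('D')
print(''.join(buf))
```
BD

else block skipped when exception is caught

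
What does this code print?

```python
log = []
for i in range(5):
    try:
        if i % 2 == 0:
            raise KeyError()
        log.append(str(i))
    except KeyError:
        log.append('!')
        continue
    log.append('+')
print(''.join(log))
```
!1+!3+!

continue in except skips rest of loop body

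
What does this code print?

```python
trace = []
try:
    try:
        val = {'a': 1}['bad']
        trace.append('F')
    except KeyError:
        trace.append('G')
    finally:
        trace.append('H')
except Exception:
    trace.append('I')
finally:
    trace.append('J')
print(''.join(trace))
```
GHJ

Both finally blocks run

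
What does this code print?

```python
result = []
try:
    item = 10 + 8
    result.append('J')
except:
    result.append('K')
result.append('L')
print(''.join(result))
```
JL

No exception, try block completes normally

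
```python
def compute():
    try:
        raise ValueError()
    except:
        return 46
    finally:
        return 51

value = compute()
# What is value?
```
51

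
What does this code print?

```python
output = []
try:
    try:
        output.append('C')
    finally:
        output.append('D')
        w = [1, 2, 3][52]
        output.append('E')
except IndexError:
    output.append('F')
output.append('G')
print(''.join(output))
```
CDFG

Exception in inner finally caught by outer except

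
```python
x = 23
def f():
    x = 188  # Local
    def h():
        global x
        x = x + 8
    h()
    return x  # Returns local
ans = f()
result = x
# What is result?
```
31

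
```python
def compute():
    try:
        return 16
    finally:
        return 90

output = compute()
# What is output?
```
90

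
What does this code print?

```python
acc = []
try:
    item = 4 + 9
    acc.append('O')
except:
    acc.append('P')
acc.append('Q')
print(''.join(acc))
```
OQ

No exception, try block completes normally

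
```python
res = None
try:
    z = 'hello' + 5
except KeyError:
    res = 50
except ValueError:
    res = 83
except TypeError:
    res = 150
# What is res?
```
150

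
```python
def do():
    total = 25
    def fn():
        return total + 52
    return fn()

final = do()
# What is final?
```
77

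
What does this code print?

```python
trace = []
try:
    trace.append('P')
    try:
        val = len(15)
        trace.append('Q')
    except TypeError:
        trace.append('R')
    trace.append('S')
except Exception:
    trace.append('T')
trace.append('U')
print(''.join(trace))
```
PRSU

Inner exception caught by inner handler, outer continues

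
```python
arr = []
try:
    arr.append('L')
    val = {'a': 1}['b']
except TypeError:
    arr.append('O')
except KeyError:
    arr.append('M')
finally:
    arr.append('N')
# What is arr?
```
['L', 'M', 'N']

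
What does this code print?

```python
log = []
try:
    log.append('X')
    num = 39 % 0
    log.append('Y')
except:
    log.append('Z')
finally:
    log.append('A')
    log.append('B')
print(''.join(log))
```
XZAB

Code before exception runs, then except, then all of finally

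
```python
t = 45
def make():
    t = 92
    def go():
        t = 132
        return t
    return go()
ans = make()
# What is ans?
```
132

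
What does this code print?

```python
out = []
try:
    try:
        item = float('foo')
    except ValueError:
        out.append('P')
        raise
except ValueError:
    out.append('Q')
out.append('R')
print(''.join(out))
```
PQR

raise without argument re-raises current exception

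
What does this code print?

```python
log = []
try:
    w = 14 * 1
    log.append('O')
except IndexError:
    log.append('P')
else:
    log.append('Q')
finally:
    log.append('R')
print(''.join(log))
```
OQR

else runs before finally when no exception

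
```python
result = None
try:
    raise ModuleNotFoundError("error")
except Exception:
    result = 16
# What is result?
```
16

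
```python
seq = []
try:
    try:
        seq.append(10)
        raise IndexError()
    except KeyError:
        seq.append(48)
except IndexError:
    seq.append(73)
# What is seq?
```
[10, 73]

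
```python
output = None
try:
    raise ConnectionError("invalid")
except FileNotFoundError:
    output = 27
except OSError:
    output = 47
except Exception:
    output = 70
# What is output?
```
47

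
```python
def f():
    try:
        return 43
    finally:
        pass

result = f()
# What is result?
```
43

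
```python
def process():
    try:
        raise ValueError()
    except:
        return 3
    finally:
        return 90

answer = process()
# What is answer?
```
90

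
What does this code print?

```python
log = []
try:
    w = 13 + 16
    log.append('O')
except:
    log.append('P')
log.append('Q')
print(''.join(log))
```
OQ

No exception, try block completes normally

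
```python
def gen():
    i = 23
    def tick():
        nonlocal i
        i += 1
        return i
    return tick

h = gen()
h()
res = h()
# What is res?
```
25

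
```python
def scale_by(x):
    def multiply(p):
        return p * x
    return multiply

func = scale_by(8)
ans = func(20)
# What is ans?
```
160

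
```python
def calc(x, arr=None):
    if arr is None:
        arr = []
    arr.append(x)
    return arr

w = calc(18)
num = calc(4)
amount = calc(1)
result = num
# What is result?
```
[4]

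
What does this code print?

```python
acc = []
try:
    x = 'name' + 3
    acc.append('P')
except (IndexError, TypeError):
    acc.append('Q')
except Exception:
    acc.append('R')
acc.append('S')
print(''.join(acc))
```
QS

TypeError matches tuple containing it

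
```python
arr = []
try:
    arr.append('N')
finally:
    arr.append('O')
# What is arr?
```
['N', 'O']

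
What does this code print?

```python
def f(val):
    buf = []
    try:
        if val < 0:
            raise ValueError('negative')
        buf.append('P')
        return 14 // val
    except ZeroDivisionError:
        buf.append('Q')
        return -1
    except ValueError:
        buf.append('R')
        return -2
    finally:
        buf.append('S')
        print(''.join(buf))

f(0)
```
PQS

val=0 causes ZeroDivisionError, caught, finally prints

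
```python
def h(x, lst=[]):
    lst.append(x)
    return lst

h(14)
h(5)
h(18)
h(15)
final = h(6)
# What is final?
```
[14, 5, 18, 15, 6]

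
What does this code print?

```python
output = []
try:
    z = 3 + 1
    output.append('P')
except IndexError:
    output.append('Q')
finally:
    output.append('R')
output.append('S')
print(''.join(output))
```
PRS

finally runs after normal execution too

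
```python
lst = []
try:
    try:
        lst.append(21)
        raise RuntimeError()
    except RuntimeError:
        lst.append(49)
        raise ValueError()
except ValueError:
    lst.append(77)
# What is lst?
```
[21, 49, 77]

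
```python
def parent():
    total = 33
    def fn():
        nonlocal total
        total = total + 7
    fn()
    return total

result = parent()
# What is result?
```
40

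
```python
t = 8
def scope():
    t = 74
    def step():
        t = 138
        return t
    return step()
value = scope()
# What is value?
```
138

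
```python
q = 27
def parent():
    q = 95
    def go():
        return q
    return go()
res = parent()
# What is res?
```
95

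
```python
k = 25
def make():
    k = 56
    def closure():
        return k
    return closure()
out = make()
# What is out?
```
56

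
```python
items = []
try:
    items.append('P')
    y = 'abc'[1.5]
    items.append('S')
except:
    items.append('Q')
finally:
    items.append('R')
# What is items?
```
['P', 'Q', 'R']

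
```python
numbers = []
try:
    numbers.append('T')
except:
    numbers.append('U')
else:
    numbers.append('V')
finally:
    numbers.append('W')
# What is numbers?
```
['T', 'V', 'W']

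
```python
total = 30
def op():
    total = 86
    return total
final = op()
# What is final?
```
86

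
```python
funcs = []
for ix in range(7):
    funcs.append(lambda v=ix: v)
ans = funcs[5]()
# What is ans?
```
5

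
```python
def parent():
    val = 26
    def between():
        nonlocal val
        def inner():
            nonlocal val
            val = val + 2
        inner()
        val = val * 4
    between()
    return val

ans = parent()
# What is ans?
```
112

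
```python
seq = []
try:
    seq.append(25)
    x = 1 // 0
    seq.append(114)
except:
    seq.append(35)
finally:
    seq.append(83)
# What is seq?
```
[25, 35, 83]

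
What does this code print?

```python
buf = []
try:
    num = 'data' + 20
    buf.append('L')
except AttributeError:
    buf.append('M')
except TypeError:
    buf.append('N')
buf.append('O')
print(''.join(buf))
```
NO

TypeError is caught by its specific handler, not AttributeError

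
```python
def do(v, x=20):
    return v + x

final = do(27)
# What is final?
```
47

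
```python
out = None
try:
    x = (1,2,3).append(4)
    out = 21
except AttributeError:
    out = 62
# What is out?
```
62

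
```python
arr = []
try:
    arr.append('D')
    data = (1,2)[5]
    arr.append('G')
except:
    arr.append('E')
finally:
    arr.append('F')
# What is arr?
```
['D', 'E', 'F']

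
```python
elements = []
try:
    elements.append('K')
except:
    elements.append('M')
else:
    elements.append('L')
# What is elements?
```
['K', 'L']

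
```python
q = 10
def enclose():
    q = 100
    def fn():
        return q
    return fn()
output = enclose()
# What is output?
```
100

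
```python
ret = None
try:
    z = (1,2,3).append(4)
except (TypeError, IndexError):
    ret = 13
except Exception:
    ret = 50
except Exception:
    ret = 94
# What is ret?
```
50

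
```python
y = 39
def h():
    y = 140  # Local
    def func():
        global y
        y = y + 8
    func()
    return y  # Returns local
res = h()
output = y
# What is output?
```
47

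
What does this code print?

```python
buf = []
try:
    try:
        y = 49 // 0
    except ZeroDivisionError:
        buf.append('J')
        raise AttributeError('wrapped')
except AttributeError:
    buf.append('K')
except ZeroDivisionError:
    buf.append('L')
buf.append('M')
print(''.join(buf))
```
JKM

AttributeError raised and caught, original ZeroDivisionError not re-raised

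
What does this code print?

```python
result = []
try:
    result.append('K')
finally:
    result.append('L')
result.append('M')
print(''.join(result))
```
KLM

try/finally without except, no exception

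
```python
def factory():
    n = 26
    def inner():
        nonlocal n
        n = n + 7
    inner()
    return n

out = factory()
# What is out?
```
33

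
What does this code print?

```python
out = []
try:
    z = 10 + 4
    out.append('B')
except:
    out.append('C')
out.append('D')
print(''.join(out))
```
BD

No exception, try block completes normally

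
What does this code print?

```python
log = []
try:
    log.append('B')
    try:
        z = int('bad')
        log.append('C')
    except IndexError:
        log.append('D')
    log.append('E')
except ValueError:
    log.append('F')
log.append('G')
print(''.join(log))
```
BFG

Inner handler doesn't match, propagates to outer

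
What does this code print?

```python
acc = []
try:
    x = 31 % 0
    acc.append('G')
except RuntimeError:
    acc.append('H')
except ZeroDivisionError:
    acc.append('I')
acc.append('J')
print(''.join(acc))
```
IJ

ZeroDivisionError is caught by its specific handler, not RuntimeError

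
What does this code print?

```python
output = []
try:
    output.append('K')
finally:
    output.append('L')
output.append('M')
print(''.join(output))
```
KLM

try/finally without except, no exception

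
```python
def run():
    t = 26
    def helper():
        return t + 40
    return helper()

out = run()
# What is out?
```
66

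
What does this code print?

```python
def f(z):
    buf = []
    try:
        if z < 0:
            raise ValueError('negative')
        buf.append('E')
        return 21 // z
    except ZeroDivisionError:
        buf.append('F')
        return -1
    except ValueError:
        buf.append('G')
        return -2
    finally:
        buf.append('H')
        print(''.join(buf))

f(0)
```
EFH

z=0 causes ZeroDivisionError, caught, finally prints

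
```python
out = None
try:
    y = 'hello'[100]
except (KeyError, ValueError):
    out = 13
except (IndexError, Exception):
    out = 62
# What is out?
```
62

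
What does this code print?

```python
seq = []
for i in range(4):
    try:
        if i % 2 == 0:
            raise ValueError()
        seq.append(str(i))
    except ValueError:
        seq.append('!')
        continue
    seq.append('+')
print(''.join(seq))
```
!1+!3+

continue in except skips rest of loop body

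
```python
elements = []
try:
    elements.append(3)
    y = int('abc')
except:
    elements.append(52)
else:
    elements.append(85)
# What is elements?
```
[3, 52]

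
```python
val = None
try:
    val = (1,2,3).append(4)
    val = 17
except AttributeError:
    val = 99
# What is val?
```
99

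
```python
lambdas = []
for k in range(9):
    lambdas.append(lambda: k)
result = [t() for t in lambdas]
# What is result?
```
[8, 8, 8, 8, 8, 8, 8, 8, 8]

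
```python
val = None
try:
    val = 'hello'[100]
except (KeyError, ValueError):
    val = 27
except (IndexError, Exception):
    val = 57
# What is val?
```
57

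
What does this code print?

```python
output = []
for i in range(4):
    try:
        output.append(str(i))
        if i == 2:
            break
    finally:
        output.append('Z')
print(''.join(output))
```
0Z1Z2Z

finally runs even when breaking out of loop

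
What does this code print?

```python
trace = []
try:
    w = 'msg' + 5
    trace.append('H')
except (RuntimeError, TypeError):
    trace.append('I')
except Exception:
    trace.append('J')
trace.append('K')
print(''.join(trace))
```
IK

TypeError matches tuple containing it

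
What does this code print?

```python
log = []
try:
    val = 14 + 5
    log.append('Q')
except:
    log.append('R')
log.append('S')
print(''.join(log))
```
QS

No exception, try block completes normally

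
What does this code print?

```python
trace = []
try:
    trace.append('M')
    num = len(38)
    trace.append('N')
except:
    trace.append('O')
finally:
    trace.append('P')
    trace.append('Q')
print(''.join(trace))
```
MOPQ

Code before exception runs, then except, then all of finally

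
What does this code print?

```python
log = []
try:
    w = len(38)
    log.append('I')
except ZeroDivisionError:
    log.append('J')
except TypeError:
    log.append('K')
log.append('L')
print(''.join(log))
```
KL

TypeError is caught by its specific handler, not ZeroDivisionError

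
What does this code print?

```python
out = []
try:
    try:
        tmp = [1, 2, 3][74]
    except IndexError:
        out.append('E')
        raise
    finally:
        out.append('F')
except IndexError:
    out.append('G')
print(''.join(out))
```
EFG

finally runs before re-raised exception propagates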